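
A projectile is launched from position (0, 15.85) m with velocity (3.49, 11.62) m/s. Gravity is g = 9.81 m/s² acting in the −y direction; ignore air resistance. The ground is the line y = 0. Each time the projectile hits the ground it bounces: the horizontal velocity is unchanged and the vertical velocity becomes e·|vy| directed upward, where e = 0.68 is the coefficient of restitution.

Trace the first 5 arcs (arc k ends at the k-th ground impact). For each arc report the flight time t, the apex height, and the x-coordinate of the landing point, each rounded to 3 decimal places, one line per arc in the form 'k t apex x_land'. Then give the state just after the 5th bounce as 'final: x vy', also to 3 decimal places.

1 3.337 22.732 11.647
2 2.928 10.511 21.865
3 1.991 4.860 28.813
4 1.354 2.247 33.538
5 0.921 1.039 36.751
final: 36.751 3.071

Arc 1: start y=15.850, vy=11.620 → t=3.337, apex=22.732, x_land=11.647, impact vy=-21.119
  bounce: vy ← 0.68·21.119 = 14.361
Arc 2: start y=0.000, vy=14.361 → t=2.928, apex=10.511, x_land=21.865, impact vy=-14.361
  bounce: vy ← 0.68·14.361 = 9.765
Arc 3: start y=0.000, vy=9.765 → t=1.991, apex=4.860, x_land=28.813, impact vy=-9.765
  bounce: vy ← 0.68·9.765 = 6.640
Arc 4: start y=0.000, vy=6.640 → t=1.354, apex=2.247, x_land=33.538, impact vy=-6.640
  bounce: vy ← 0.68·6.640 = 4.515
Arc 5: start y=0.000, vy=4.515 → t=0.921, apex=1.039, x_land=36.751, impact vy=-4.515
  bounce: vy ← 0.68·4.515 = 3.071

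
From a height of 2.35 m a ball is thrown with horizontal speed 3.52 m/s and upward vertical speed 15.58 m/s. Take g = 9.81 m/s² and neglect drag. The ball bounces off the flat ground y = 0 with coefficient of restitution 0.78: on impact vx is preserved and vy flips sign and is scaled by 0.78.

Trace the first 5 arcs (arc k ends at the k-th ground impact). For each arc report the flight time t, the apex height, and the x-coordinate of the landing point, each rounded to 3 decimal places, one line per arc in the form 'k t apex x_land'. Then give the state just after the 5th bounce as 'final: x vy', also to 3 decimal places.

Arc 1: start y=2.350, vy=15.580 → t=3.321, apex=14.722, x_land=11.689, impact vy=-16.995
  bounce: vy ← 0.78·16.995 = 13.256
Arc 2: start y=0.000, vy=13.256 → t=2.703, apex=8.957, x_land=21.202, impact vy=-13.256
  bounce: vy ← 0.78·13.256 = 10.340
Arc 3: start y=0.000, vy=10.340 → t=2.108, apex=5.449, x_land=28.622, impact vy=-10.340
  bounce: vy ← 0.78·10.340 = 8.065
Arc 4: start y=0.000, vy=8.065 → t=1.644, apex=3.315, x_land=34.410, impact vy=-8.065
  bounce: vy ← 0.78·8.065 = 6.291
Arc 5: start y=0.000, vy=6.291 → t=1.283, apex=2.017, x_land=38.925, impact vy=-6.291
  bounce: vy ← 0.78·6.291 = 4.907

1 3.321 14.722 11.689
2 2.703 8.957 21.202
3 2.108 5.449 28.622
4 1.644 3.315 34.410
5 1.283 2.017 38.925
final: 38.925 4.907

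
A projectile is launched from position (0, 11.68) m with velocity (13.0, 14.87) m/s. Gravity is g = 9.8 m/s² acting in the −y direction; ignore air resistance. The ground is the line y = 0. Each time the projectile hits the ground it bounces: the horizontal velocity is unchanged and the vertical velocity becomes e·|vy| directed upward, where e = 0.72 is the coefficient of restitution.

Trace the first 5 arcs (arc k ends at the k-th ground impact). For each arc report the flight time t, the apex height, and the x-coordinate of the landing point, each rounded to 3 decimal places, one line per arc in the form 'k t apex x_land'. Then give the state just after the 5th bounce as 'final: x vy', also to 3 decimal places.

Arc 1: start y=11.680, vy=14.870 → t=3.682, apex=22.961, x_land=47.867, impact vy=-21.214
  bounce: vy ← 0.72·21.214 = 15.274
Arc 2: start y=0.000, vy=15.274 → t=3.117, apex=11.903, x_land=88.390, impact vy=-15.274
  bounce: vy ← 0.72·15.274 = 10.997
Arc 3: start y=0.000, vy=10.997 → t=2.244, apex=6.171, x_land=117.567, impact vy=-10.997
  bounce: vy ← 0.72·10.997 = 7.918
Arc 4: start y=0.000, vy=7.918 → t=1.616, apex=3.199, x_land=138.575, impact vy=-7.918
  bounce: vy ← 0.72·7.918 = 5.701
Arc 5: start y=0.000, vy=5.701 → t=1.163, apex=1.658, x_land=153.700, impact vy=-5.701
  bounce: vy ← 0.72·5.701 = 4.105

1 3.682 22.961 47.867
2 3.117 11.903 88.390
3 2.244 6.171 117.567
4 1.616 3.199 138.575
5 1.163 1.658 153.700
final: 153.700 4.105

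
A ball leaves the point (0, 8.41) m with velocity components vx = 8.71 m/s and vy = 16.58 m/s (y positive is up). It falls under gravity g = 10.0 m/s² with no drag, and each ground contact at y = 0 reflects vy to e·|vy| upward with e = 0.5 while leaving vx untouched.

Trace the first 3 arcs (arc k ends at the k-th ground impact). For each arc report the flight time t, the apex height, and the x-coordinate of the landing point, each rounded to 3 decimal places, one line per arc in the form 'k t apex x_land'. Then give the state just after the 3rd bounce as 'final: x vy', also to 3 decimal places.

1 3.763 22.155 32.776
2 2.105 5.539 51.110
3 1.052 1.385 60.277
final: 60.277 2.631

Arc 1: start y=8.410, vy=16.580 → t=3.763, apex=22.155, x_land=32.776, impact vy=-21.050
  bounce: vy ← 0.5·21.050 = 10.525
Arc 2: start y=0.000, vy=10.525 → t=2.105, apex=5.539, x_land=51.110, impact vy=-10.525
  bounce: vy ← 0.5·10.525 = 5.262
Arc 3: start y=0.000, vy=5.262 → t=1.052, apex=1.385, x_land=60.277, impact vy=-5.262
  bounce: vy ← 0.5·5.262 = 2.631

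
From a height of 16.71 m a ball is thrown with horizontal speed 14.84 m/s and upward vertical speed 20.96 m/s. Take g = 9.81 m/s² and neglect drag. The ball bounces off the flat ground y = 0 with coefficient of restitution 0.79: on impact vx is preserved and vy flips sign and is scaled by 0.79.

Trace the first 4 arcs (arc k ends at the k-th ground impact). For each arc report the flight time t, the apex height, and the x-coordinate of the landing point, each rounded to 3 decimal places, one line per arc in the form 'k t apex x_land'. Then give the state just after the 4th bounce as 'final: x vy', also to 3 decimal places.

1 4.960 39.102 73.607
2 4.461 24.403 139.808
3 3.524 15.230 192.108
4 2.784 9.505 233.424
final: 233.424 10.788

Arc 1: start y=16.710, vy=20.960 → t=4.960, apex=39.102, x_land=73.607, impact vy=-27.698
  bounce: vy ← 0.79·27.698 = 21.881
Arc 2: start y=0.000, vy=21.881 → t=4.461, apex=24.403, x_land=139.808, impact vy=-21.881
  bounce: vy ← 0.79·21.881 = 17.286
Arc 3: start y=0.000, vy=17.286 → t=3.524, apex=15.230, x_land=192.108, impact vy=-17.286
  bounce: vy ← 0.79·17.286 = 13.656
Arc 4: start y=0.000, vy=13.656 → t=2.784, apex=9.505, x_land=233.424, impact vy=-13.656
  bounce: vy ← 0.79·13.656 = 10.788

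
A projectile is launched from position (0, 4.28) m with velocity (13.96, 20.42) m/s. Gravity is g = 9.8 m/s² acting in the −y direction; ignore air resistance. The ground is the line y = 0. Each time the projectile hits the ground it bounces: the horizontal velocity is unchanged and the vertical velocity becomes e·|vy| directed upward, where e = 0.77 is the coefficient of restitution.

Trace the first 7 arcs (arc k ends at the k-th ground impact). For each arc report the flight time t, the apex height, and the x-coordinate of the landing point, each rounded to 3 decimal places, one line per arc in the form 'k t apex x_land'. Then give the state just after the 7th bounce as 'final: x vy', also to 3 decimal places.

1 4.367 25.554 60.968
2 3.517 15.151 110.063
3 2.708 8.983 147.867
4 2.085 5.326 176.976
5 1.606 3.158 199.389
6 1.236 1.872 216.648
7 0.952 1.110 229.937
final: 229.937 3.592

Arc 1: start y=4.280, vy=20.420 → t=4.367, apex=25.554, x_land=60.968, impact vy=-22.380
  bounce: vy ← 0.77·22.380 = 17.233
Arc 2: start y=0.000, vy=17.233 → t=3.517, apex=15.151, x_land=110.063, impact vy=-17.233
  bounce: vy ← 0.77·17.233 = 13.269
Arc 3: start y=0.000, vy=13.269 → t=2.708, apex=8.983, x_land=147.867, impact vy=-13.269
  bounce: vy ← 0.77·13.269 = 10.217
Arc 4: start y=0.000, vy=10.217 → t=2.085, apex=5.326, x_land=176.976, impact vy=-10.217
  bounce: vy ← 0.77·10.217 = 7.867
Arc 5: start y=0.000, vy=7.867 → t=1.606, apex=3.158, x_land=199.389, impact vy=-7.867
  bounce: vy ← 0.77·7.867 = 6.058
Arc 6: start y=0.000, vy=6.058 → t=1.236, apex=1.872, x_land=216.648, impact vy=-6.058
  bounce: vy ← 0.77·6.058 = 4.664
Arc 7: start y=0.000, vy=4.664 → t=0.952, apex=1.110, x_land=229.937, impact vy=-4.664
  bounce: vy ← 0.77·4.664 = 3.592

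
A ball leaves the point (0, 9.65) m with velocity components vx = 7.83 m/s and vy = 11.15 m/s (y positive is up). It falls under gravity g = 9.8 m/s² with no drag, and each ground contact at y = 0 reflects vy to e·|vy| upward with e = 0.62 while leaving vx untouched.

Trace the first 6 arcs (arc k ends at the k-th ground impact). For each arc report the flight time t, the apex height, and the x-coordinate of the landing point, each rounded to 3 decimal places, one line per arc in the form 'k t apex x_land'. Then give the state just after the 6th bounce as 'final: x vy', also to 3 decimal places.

1 2.944 15.993 23.054
2 2.240 6.148 40.595
3 1.389 2.363 51.471
4 0.861 0.908 58.213
5 0.534 0.349 62.394
6 0.331 0.134 64.986
final: 64.986 1.006

Arc 1: start y=9.650, vy=11.150 → t=2.944, apex=15.993, x_land=23.054, impact vy=-17.705
  bounce: vy ← 0.62·17.705 = 10.977
Arc 2: start y=0.000, vy=10.977 → t=2.240, apex=6.148, x_land=40.595, impact vy=-10.977
  bounce: vy ← 0.62·10.977 = 6.806
Arc 3: start y=0.000, vy=6.806 → t=1.389, apex=2.363, x_land=51.471, impact vy=-6.806
  bounce: vy ← 0.62·6.806 = 4.220
Arc 4: start y=0.000, vy=4.220 → t=0.861, apex=0.908, x_land=58.213, impact vy=-4.220
  bounce: vy ← 0.62·4.220 = 2.616
Arc 5: start y=0.000, vy=2.616 → t=0.534, apex=0.349, x_land=62.394, impact vy=-2.616
  bounce: vy ← 0.62·2.616 = 1.622
Arc 6: start y=0.000, vy=1.622 → t=0.331, apex=0.134, x_land=64.986, impact vy=-1.622
  bounce: vy ← 0.62·1.622 = 1.006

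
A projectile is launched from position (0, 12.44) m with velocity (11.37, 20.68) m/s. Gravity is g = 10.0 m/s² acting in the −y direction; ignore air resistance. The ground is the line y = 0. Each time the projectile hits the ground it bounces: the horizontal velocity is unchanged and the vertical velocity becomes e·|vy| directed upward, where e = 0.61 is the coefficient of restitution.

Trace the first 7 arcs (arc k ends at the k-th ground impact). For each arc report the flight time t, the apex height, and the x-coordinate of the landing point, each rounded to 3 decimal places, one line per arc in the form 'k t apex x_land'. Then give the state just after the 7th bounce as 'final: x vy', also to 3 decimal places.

Arc 1: start y=12.440, vy=20.680 → t=4.669, apex=33.823, x_land=53.085, impact vy=-26.009
  bounce: vy ← 0.61·26.009 = 15.865
Arc 2: start y=0.000, vy=15.865 → t=3.173, apex=12.586, x_land=89.163, impact vy=-15.865
  bounce: vy ← 0.61·15.865 = 9.678
Arc 3: start y=0.000, vy=9.678 → t=1.936, apex=4.683, x_land=111.171, impact vy=-9.678
  bounce: vy ← 0.61·9.678 = 5.904
Arc 4: start y=0.000, vy=5.904 → t=1.181, apex=1.743, x_land=124.595, impact vy=-5.904
  bounce: vy ← 0.61·5.904 = 3.601
Arc 5: start y=0.000, vy=3.601 → t=0.720, apex=0.648, x_land=132.784, impact vy=-3.601
  bounce: vy ← 0.61·3.601 = 2.197
Arc 6: start y=0.000, vy=2.197 → t=0.439, apex=0.241, x_land=137.780, impact vy=-2.197
  bounce: vy ← 0.61·2.197 = 1.340
Arc 7: start y=0.000, vy=1.340 → t=0.268, apex=0.090, x_land=140.827, impact vy=-1.340
  bounce: vy ← 0.61·1.340 = 0.817

1 4.669 33.823 53.085
2 3.173 12.586 89.163
3 1.936 4.683 111.171
4 1.181 1.743 124.595
5 0.720 0.648 132.784
6 0.439 0.241 137.780
7 0.268 0.090 140.827
final: 140.827 0.817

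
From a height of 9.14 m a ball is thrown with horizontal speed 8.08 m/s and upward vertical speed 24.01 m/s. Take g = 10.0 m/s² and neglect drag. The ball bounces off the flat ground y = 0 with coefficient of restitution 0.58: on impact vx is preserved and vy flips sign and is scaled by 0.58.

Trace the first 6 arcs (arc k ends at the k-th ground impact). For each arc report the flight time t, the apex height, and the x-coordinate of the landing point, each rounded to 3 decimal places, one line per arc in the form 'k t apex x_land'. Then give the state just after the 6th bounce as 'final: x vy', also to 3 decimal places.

Arc 1: start y=9.140, vy=24.010 → t=5.157, apex=37.964, x_land=41.665, impact vy=-27.555
  bounce: vy ← 0.58·27.555 = 15.982
Arc 2: start y=0.000, vy=15.982 → t=3.196, apex=12.771, x_land=67.491, impact vy=-15.982
  bounce: vy ← 0.58·15.982 = 9.270
Arc 3: start y=0.000, vy=9.270 → t=1.854, apex=4.296, x_land=82.471, impact vy=-9.270
  bounce: vy ← 0.58·9.270 = 5.376
Arc 4: start y=0.000, vy=5.376 → t=1.075, apex=1.445, x_land=91.159, impact vy=-5.376
  bounce: vy ← 0.58·5.376 = 3.118
Arc 5: start y=0.000, vy=3.118 → t=0.624, apex=0.486, x_land=96.198, impact vy=-3.118
  bounce: vy ← 0.58·3.118 = 1.809
Arc 6: start y=0.000, vy=1.809 → t=0.362, apex=0.164, x_land=99.121, impact vy=-1.809
  bounce: vy ← 0.58·1.809 = 1.049

1 5.157 37.964 41.665
2 3.196 12.771 67.491
3 1.854 4.296 82.471
4 1.075 1.445 91.159
5 0.624 0.486 96.198
6 0.362 0.164 99.121
final: 99.121 1.049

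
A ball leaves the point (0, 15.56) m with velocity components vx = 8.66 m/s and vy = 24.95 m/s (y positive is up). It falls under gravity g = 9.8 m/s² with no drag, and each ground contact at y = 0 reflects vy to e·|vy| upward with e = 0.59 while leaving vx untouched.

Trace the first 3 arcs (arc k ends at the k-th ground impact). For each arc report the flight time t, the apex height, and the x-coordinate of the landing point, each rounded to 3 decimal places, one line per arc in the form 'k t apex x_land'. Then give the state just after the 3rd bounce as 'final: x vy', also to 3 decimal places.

1 5.654 47.320 48.960
2 3.667 16.472 80.716
3 2.164 5.734 99.452
final: 99.452 6.255

Arc 1: start y=15.560, vy=24.950 → t=5.654, apex=47.320, x_land=48.960, impact vy=-30.455
  bounce: vy ← 0.59·30.455 = 17.968
Arc 2: start y=0.000, vy=17.968 → t=3.667, apex=16.472, x_land=80.716, impact vy=-17.968
  bounce: vy ← 0.59·17.968 = 10.601
Arc 3: start y=0.000, vy=10.601 → t=2.164, apex=5.734, x_land=99.452, impact vy=-10.601
  bounce: vy ← 0.59·10.601 = 6.255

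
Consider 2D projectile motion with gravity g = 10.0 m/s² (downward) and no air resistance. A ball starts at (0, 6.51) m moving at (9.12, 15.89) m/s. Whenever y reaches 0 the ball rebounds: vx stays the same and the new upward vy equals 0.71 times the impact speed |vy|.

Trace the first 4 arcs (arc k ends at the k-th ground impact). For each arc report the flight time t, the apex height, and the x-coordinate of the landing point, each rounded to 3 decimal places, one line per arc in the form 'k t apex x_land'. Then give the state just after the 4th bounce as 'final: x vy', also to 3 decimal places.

Arc 1: start y=6.510, vy=15.890 → t=3.545, apex=19.135, x_land=32.333, impact vy=-19.563
  bounce: vy ← 0.71·19.563 = 13.889
Arc 2: start y=0.000, vy=13.889 → t=2.778, apex=9.646, x_land=57.667, impact vy=-13.889
  bounce: vy ← 0.71·13.889 = 9.861
Arc 3: start y=0.000, vy=9.861 → t=1.972, apex=4.862, x_land=75.654, impact vy=-9.861
  bounce: vy ← 0.71·9.861 = 7.002
Arc 4: start y=0.000, vy=7.002 → t=1.400, apex=2.451, x_land=88.425, impact vy=-7.002
  bounce: vy ← 0.71·7.002 = 4.971

1 3.545 19.135 32.333
2 2.778 9.646 57.667
3 1.972 4.862 75.654
4 1.400 2.451 88.425
final: 88.425 4.971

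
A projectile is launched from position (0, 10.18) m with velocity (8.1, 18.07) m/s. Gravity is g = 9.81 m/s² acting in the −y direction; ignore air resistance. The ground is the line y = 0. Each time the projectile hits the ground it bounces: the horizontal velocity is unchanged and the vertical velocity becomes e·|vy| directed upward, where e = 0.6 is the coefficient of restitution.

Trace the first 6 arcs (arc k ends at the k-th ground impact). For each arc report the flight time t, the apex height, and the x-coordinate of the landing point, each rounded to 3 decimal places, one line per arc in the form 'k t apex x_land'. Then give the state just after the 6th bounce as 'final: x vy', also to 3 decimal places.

Arc 1: start y=10.180, vy=18.070 → t=4.180, apex=26.822, x_land=33.862, impact vy=-22.940
  bounce: vy ← 0.6·22.940 = 13.764
Arc 2: start y=0.000, vy=13.764 → t=2.806, apex=9.656, x_land=56.592, impact vy=-13.764
  bounce: vy ← 0.6·13.764 = 8.259
Arc 3: start y=0.000, vy=8.259 → t=1.684, apex=3.476, x_land=70.229, impact vy=-8.259
  bounce: vy ← 0.6·8.259 = 4.955
Arc 4: start y=0.000, vy=4.955 → t=1.010, apex=1.251, x_land=78.412, impact vy=-4.955
  bounce: vy ← 0.6·4.955 = 2.973
Arc 5: start y=0.000, vy=2.973 → t=0.606, apex=0.451, x_land=83.322, impact vy=-2.973
  bounce: vy ← 0.6·2.973 = 1.784
Arc 6: start y=0.000, vy=1.784 → t=0.364, apex=0.162, x_land=86.268, impact vy=-1.784
  bounce: vy ← 0.6·1.784 = 1.070

1 4.180 26.822 33.862
2 2.806 9.656 56.592
3 1.684 3.476 70.229
4 1.010 1.251 78.412
5 0.606 0.451 83.322
6 0.364 0.162 86.268
final: 86.268 1.070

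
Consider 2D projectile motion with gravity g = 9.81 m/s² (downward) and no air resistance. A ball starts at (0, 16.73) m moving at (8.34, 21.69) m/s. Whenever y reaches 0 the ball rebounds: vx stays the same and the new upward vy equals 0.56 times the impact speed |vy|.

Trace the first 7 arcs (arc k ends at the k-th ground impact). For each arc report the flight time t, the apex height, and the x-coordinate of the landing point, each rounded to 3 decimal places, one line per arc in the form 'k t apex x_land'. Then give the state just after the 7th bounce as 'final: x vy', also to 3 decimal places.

Arc 1: start y=16.730, vy=21.690 → t=5.092, apex=40.708, x_land=42.466, impact vy=-28.261
  bounce: vy ← 0.56·28.261 = 15.826
Arc 2: start y=0.000, vy=15.826 → t=3.227, apex=12.766, x_land=69.376, impact vy=-15.826
  bounce: vy ← 0.56·15.826 = 8.863
Arc 3: start y=0.000, vy=8.863 → t=1.807, apex=4.003, x_land=84.445, impact vy=-8.863
  bounce: vy ← 0.56·8.863 = 4.963
Arc 4: start y=0.000, vy=4.963 → t=1.012, apex=1.255, x_land=92.884, impact vy=-4.963
  bounce: vy ← 0.56·4.963 = 2.779
Arc 5: start y=0.000, vy=2.779 → t=0.567, apex=0.394, x_land=97.610, impact vy=-2.779
  bounce: vy ← 0.56·2.779 = 1.556
Arc 6: start y=0.000, vy=1.556 → t=0.317, apex=0.123, x_land=100.256, impact vy=-1.556
  bounce: vy ← 0.56·1.556 = 0.872
Arc 7: start y=0.000, vy=0.872 → t=0.178, apex=0.039, x_land=101.738, impact vy=-0.872
  bounce: vy ← 0.56·0.872 = 0.488

1 5.092 40.708 42.466
2 3.227 12.766 69.376
3 1.807 4.003 84.445
4 1.012 1.255 92.884
5 0.567 0.394 97.610
6 0.317 0.123 100.256
7 0.178 0.039 101.738
final: 101.738 0.488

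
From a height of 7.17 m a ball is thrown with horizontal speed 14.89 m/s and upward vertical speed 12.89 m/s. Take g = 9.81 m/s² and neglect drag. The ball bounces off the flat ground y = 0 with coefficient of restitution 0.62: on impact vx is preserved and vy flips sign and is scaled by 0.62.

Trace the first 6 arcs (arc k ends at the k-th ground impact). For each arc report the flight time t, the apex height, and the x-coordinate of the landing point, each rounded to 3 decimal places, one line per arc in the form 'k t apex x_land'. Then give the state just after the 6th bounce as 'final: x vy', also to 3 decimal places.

1 3.100 15.639 46.152
2 2.214 6.011 79.120
3 1.373 2.311 99.561
4 0.851 0.888 112.234
5 0.528 0.341 120.091
6 0.327 0.131 124.962
final: 124.962 0.995

Arc 1: start y=7.170, vy=12.890 → t=3.100, apex=15.639, x_land=46.152, impact vy=-17.516
  bounce: vy ← 0.62·17.516 = 10.860
Arc 2: start y=0.000, vy=10.860 → t=2.214, apex=6.011, x_land=79.120, impact vy=-10.860
  bounce: vy ← 0.62·10.860 = 6.733
Arc 3: start y=0.000, vy=6.733 → t=1.373, apex=2.311, x_land=99.561, impact vy=-6.733
  bounce: vy ← 0.62·6.733 = 4.175
Arc 4: start y=0.000, vy=4.175 → t=0.851, apex=0.888, x_land=112.234, impact vy=-4.175
  bounce: vy ← 0.62·4.175 = 2.588
Arc 5: start y=0.000, vy=2.588 → t=0.528, apex=0.341, x_land=120.091, impact vy=-2.588
  bounce: vy ← 0.62·2.588 = 1.605
Arc 6: start y=0.000, vy=1.605 → t=0.327, apex=0.131, x_land=124.962, impact vy=-1.605
  bounce: vy ← 0.62·1.605 = 0.995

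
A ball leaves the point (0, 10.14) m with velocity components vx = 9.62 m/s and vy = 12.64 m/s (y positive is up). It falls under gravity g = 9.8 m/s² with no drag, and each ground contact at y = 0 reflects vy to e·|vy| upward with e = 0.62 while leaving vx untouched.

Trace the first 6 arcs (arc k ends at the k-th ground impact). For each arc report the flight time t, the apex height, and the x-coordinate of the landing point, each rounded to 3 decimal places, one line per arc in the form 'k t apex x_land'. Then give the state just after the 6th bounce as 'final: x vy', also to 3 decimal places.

Arc 1: start y=10.140, vy=12.640 → t=3.222, apex=18.292, x_land=30.995, impact vy=-18.934
  bounce: vy ← 0.62·18.934 = 11.739
Arc 2: start y=0.000, vy=11.739 → t=2.396, apex=7.031, x_land=54.042, impact vy=-11.739
  bounce: vy ← 0.62·11.739 = 7.278
Arc 3: start y=0.000, vy=7.278 → t=1.485, apex=2.703, x_land=68.331, impact vy=-7.278
  bounce: vy ← 0.62·7.278 = 4.513
Arc 4: start y=0.000, vy=4.513 → t=0.921, apex=1.039, x_land=77.191, impact vy=-4.513
  bounce: vy ← 0.62·4.513 = 2.798
Arc 5: start y=0.000, vy=2.798 → t=0.571, apex=0.399, x_land=82.684, impact vy=-2.798
  bounce: vy ← 0.62·2.798 = 1.735
Arc 6: start y=0.000, vy=1.735 → t=0.354, apex=0.154, x_land=86.089, impact vy=-1.735
  bounce: vy ← 0.62·1.735 = 1.075

1 3.222 18.292 30.995
2 2.396 7.031 54.042
3 1.485 2.703 68.331
4 0.921 1.039 77.191
5 0.571 0.399 82.684
6 0.354 0.154 86.089
final: 86.089 1.075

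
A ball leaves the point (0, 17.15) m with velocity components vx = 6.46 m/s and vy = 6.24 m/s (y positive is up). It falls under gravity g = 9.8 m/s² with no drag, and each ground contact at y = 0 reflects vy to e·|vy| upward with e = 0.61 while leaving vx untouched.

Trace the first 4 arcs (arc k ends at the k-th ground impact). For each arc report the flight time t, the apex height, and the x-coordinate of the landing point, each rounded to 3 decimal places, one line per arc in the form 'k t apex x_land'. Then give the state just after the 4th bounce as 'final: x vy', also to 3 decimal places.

Arc 1: start y=17.150, vy=6.240 → t=2.613, apex=19.137, x_land=16.880, impact vy=-19.367
  bounce: vy ← 0.61·19.367 = 11.814
Arc 2: start y=0.000, vy=11.814 → t=2.411, apex=7.121, x_land=32.455, impact vy=-11.814
  bounce: vy ← 0.61·11.814 = 7.206
Arc 3: start y=0.000, vy=7.206 → t=1.471, apex=2.650, x_land=41.955, impact vy=-7.206
  bounce: vy ← 0.61·7.206 = 4.396
Arc 4: start y=0.000, vy=4.396 → t=0.897, apex=0.986, x_land=47.751, impact vy=-4.396
  bounce: vy ← 0.61·4.396 = 2.682

1 2.613 19.137 16.880
2 2.411 7.121 32.455
3 1.471 2.650 41.955
4 0.897 0.986 47.751
final: 47.751 2.682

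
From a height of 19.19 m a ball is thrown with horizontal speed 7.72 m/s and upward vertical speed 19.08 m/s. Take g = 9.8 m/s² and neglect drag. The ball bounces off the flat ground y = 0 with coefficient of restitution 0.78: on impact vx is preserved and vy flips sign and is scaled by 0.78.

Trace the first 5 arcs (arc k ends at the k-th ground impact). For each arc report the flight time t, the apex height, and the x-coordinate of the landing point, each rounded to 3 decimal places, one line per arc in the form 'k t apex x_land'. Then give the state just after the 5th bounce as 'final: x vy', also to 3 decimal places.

Arc 1: start y=19.190, vy=19.080 → t=4.723, apex=37.764, x_land=36.462, impact vy=-27.206
  bounce: vy ← 0.78·27.206 = 21.221
Arc 2: start y=0.000, vy=21.221 → t=4.331, apex=22.975, x_land=69.896, impact vy=-21.221
  bounce: vy ← 0.78·21.221 = 16.552
Arc 3: start y=0.000, vy=16.552 → t=3.378, apex=13.978, x_land=95.974, impact vy=-16.552
  bounce: vy ← 0.78·16.552 = 12.911
Arc 4: start y=0.000, vy=12.911 → t=2.635, apex=8.504, x_land=116.315, impact vy=-12.911
  bounce: vy ← 0.78·12.911 = 10.070
Arc 5: start y=0.000, vy=10.070 → t=2.055, apex=5.174, x_land=132.181, impact vy=-10.070
  bounce: vy ← 0.78·10.070 = 7.855

1 4.723 37.764 36.462
2 4.331 22.975 69.896
3 3.378 13.978 95.974
4 2.635 8.504 116.315
5 2.055 5.174 132.181
final: 132.181 7.855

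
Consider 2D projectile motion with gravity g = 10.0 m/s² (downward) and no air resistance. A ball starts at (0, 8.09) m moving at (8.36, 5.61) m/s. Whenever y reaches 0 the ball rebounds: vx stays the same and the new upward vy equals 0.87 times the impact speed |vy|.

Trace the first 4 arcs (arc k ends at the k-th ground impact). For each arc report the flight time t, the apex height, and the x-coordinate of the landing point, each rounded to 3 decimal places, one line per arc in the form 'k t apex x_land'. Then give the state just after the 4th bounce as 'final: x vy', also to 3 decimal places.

Arc 1: start y=8.090, vy=5.610 → t=1.951, apex=9.664, x_land=16.312, impact vy=-13.902
  bounce: vy ← 0.87·13.902 = 12.095
Arc 2: start y=0.000, vy=12.095 → t=2.419, apex=7.314, x_land=36.535, impact vy=-12.095
  bounce: vy ← 0.87·12.095 = 10.523
Arc 3: start y=0.000, vy=10.523 → t=2.105, apex=5.536, x_land=54.129, impact vy=-10.523
  bounce: vy ← 0.87·10.523 = 9.155
Arc 4: start y=0.000, vy=9.155 → t=1.831, apex=4.190, x_land=69.435, impact vy=-9.155
  bounce: vy ← 0.87·9.155 = 7.965

1 1.951 9.664 16.312
2 2.419 7.314 36.535
3 2.105 5.536 54.129
4 1.831 4.190 69.435
final: 69.435 7.965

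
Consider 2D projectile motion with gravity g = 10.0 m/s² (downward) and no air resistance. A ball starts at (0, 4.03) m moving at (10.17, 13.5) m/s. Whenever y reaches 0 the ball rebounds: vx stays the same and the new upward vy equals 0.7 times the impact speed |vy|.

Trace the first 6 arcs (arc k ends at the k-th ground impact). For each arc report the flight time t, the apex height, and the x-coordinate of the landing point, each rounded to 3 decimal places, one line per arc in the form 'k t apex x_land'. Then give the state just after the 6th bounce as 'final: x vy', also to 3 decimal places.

Arc 1: start y=4.030, vy=13.500 → t=2.971, apex=13.143, x_land=30.218, impact vy=-16.213
  bounce: vy ← 0.7·16.213 = 11.349
Arc 2: start y=0.000, vy=11.349 → t=2.270, apex=6.440, x_land=53.301, impact vy=-11.349
  bounce: vy ← 0.7·11.349 = 7.944
Arc 3: start y=0.000, vy=7.944 → t=1.589, apex=3.156, x_land=69.460, impact vy=-7.944
  bounce: vy ← 0.7·7.944 = 5.561
Arc 4: start y=0.000, vy=5.561 → t=1.112, apex=1.546, x_land=80.771, impact vy=-5.561
  bounce: vy ← 0.7·5.561 = 3.893
Arc 5: start y=0.000, vy=3.893 → t=0.779, apex=0.758, x_land=88.688, impact vy=-3.893
  bounce: vy ← 0.7·3.893 = 2.725
Arc 6: start y=0.000, vy=2.725 → t=0.545, apex=0.371, x_land=94.231, impact vy=-2.725
  bounce: vy ← 0.7·2.725 = 1.907

1 2.971 13.143 30.218
2 2.270 6.440 53.301
3 1.589 3.156 69.460
4 1.112 1.546 80.771
5 0.779 0.758 88.688
6 0.545 0.371 94.231
final: 94.231 1.907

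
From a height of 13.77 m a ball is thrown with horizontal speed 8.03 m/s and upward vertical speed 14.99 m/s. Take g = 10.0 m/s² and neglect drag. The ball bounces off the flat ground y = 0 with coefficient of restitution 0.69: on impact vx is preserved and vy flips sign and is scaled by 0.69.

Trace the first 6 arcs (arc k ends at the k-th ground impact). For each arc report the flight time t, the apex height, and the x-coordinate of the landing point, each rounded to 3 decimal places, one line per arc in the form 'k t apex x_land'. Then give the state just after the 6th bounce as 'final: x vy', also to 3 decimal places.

1 3.735 25.005 29.994
2 3.086 11.905 54.776
3 2.129 5.668 71.875
4 1.469 2.698 83.673
5 1.014 1.285 91.814
6 0.700 0.612 97.431
final: 97.431 2.413

Arc 1: start y=13.770, vy=14.990 → t=3.735, apex=25.005, x_land=29.994, impact vy=-22.363
  bounce: vy ← 0.69·22.363 = 15.430
Arc 2: start y=0.000, vy=15.430 → t=3.086, apex=11.905, x_land=54.776, impact vy=-15.430
  bounce: vy ← 0.69·15.430 = 10.647
Arc 3: start y=0.000, vy=10.647 → t=2.129, apex=5.668, x_land=71.875, impact vy=-10.647
  bounce: vy ← 0.69·10.647 = 7.346
Arc 4: start y=0.000, vy=7.346 → t=1.469, apex=2.698, x_land=83.673, impact vy=-7.346
  bounce: vy ← 0.69·7.346 = 5.069
Arc 5: start y=0.000, vy=5.069 → t=1.014, apex=1.285, x_land=91.814, impact vy=-5.069
  bounce: vy ← 0.69·5.069 = 3.498
Arc 6: start y=0.000, vy=3.498 → t=0.700, apex=0.612, x_land=97.431, impact vy=-3.498
  bounce: vy ← 0.69·3.498 = 2.413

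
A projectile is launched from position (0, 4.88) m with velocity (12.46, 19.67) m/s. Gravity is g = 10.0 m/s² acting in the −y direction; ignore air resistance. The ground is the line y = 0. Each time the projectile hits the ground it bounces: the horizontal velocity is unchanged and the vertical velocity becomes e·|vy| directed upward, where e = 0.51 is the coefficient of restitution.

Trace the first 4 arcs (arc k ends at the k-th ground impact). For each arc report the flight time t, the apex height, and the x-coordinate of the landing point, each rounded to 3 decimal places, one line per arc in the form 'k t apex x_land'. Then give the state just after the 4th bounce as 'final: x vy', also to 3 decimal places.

1 4.168 24.225 51.935
2 2.245 6.301 79.910
3 1.145 1.639 94.177
4 0.584 0.426 101.454
final: 101.454 1.489

Arc 1: start y=4.880, vy=19.670 → t=4.168, apex=24.225, x_land=51.935, impact vy=-22.012
  bounce: vy ← 0.51·22.012 = 11.226
Arc 2: start y=0.000, vy=11.226 → t=2.245, apex=6.301, x_land=79.910, impact vy=-11.226
  bounce: vy ← 0.51·11.226 = 5.725
Arc 3: start y=0.000, vy=5.725 → t=1.145, apex=1.639, x_land=94.177, impact vy=-5.725
  bounce: vy ← 0.51·5.725 = 2.920
Arc 4: start y=0.000, vy=2.920 → t=0.584, apex=0.426, x_land=101.454, impact vy=-2.920
  bounce: vy ← 0.51·2.920 = 1.489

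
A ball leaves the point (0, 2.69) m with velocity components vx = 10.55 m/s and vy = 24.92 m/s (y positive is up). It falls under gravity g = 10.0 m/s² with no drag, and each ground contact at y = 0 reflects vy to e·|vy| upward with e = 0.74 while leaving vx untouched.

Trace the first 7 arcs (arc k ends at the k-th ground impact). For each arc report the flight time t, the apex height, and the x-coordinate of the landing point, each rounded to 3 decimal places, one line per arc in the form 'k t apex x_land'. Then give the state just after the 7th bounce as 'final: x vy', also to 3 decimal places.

1 5.090 33.740 53.696
2 3.845 18.476 94.257
3 2.845 10.118 124.272
4 2.105 5.540 146.483
5 1.558 3.034 162.919
6 1.153 1.661 175.081
7 0.853 0.910 184.082
final: 184.082 3.157

Arc 1: start y=2.690, vy=24.920 → t=5.090, apex=33.740, x_land=53.696, impact vy=-25.977
  bounce: vy ← 0.74·25.977 = 19.223
Arc 2: start y=0.000, vy=19.223 → t=3.845, apex=18.476, x_land=94.257, impact vy=-19.223
  bounce: vy ← 0.74·19.223 = 14.225
Arc 3: start y=0.000, vy=14.225 → t=2.845, apex=10.118, x_land=124.272, impact vy=-14.225
  bounce: vy ← 0.74·14.225 = 10.527
Arc 4: start y=0.000, vy=10.527 → t=2.105, apex=5.540, x_land=146.483, impact vy=-10.527
  bounce: vy ← 0.74·10.527 = 7.790
Arc 5: start y=0.000, vy=7.790 → t=1.558, apex=3.034, x_land=162.919, impact vy=-7.790
  bounce: vy ← 0.74·7.790 = 5.764
Arc 6: start y=0.000, vy=5.764 → t=1.153, apex=1.661, x_land=175.081, impact vy=-5.764
  bounce: vy ← 0.74·5.764 = 4.266
Arc 7: start y=0.000, vy=4.266 → t=0.853, apex=0.910, x_land=184.082, impact vy=-4.266
  bounce: vy ← 0.74·4.266 = 3.157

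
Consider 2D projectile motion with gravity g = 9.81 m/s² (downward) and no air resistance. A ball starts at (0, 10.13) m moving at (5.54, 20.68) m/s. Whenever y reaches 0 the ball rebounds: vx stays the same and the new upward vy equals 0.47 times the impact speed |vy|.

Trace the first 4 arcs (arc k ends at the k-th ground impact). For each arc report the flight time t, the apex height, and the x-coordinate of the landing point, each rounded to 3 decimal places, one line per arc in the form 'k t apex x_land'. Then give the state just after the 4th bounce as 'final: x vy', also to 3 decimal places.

1 4.659 31.927 25.813
2 2.398 7.053 39.099
3 1.127 1.558 45.343
4 0.530 0.344 48.278
final: 48.278 1.221

Arc 1: start y=10.130, vy=20.680 → t=4.659, apex=31.927, x_land=25.813, impact vy=-25.028
  bounce: vy ← 0.47·25.028 = 11.763
Arc 2: start y=0.000, vy=11.763 → t=2.398, apex=7.053, x_land=39.099, impact vy=-11.763
  bounce: vy ← 0.47·11.763 = 5.529
Arc 3: start y=0.000, vy=5.529 → t=1.127, apex=1.558, x_land=45.343, impact vy=-5.529
  bounce: vy ← 0.47·5.529 = 2.599
Arc 4: start y=0.000, vy=2.599 → t=0.530, apex=0.344, x_land=48.278, impact vy=-2.599
  bounce: vy ← 0.47·2.599 = 1.221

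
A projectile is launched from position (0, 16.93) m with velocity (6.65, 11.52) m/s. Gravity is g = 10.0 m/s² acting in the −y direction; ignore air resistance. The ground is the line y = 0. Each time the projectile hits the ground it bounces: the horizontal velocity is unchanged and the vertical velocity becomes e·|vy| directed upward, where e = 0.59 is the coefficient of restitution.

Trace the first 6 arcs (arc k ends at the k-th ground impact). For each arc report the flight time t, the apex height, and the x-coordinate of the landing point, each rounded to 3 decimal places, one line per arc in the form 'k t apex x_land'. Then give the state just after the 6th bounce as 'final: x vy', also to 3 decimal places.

Arc 1: start y=16.930, vy=11.520 → t=3.323, apex=23.566, x_land=22.098, impact vy=-21.710
  bounce: vy ← 0.59·21.710 = 12.809
Arc 2: start y=0.000, vy=12.809 → t=2.562, apex=8.203, x_land=39.133, impact vy=-12.809
  bounce: vy ← 0.59·12.809 = 7.557
Arc 3: start y=0.000, vy=7.557 → t=1.511, apex=2.856, x_land=49.184, impact vy=-7.557
  bounce: vy ← 0.59·7.557 = 4.459
Arc 4: start y=0.000, vy=4.459 → t=0.892, apex=0.994, x_land=55.114, impact vy=-4.459
  bounce: vy ← 0.59·4.459 = 2.631
Arc 5: start y=0.000, vy=2.631 → t=0.526, apex=0.346, x_land=58.613, impact vy=-2.631
  bounce: vy ← 0.59·2.631 = 1.552
Arc 6: start y=0.000, vy=1.552 → t=0.310, apex=0.120, x_land=60.677, impact vy=-1.552
  bounce: vy ← 0.59·1.552 = 0.916

1 3.323 23.566 22.098
2 2.562 8.203 39.133
3 1.511 2.856 49.184
4 0.892 0.994 55.114
5 0.526 0.346 58.613
6 0.310 0.120 60.677
final: 60.677 0.916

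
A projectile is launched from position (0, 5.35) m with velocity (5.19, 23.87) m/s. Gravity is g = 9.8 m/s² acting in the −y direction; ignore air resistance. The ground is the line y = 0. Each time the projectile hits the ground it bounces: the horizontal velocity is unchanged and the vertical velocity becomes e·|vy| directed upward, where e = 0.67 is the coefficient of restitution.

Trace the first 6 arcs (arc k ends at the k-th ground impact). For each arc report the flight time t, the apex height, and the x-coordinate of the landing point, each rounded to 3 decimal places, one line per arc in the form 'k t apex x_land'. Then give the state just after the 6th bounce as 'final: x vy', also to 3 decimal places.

Arc 1: start y=5.350, vy=23.870 → t=5.086, apex=34.420, x_land=26.397, impact vy=-25.974
  bounce: vy ← 0.67·25.974 = 17.402
Arc 2: start y=0.000, vy=17.402 → t=3.552, apex=15.451, x_land=44.829, impact vy=-17.402
  bounce: vy ← 0.67·17.402 = 11.660
Arc 3: start y=0.000, vy=11.660 → t=2.380, apex=6.936, x_land=57.179, impact vy=-11.660
  bounce: vy ← 0.67·11.660 = 7.812
Arc 4: start y=0.000, vy=7.812 → t=1.594, apex=3.114, x_land=65.453, impact vy=-7.812
  bounce: vy ← 0.67·7.812 = 5.234
Arc 5: start y=0.000, vy=5.234 → t=1.068, apex=1.398, x_land=70.997, impact vy=-5.234
  bounce: vy ← 0.67·5.234 = 3.507
Arc 6: start y=0.000, vy=3.507 → t=0.716, apex=0.627, x_land=74.711, impact vy=-3.507
  bounce: vy ← 0.67·3.507 = 2.350

1 5.086 34.420 26.397
2 3.552 15.451 44.829
3 2.380 6.936 57.179
4 1.594 3.114 65.453
5 1.068 1.398 70.997
6 0.716 0.627 74.711
final: 74.711 2.350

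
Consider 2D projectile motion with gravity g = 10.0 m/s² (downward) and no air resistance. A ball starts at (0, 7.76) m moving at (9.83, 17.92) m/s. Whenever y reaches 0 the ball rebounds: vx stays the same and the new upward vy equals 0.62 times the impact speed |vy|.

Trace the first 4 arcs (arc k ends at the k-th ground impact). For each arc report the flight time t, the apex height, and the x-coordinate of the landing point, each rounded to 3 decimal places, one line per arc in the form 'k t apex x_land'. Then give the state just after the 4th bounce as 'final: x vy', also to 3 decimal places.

1 3.974 23.816 39.069
2 2.706 9.155 65.672
3 1.678 3.519 82.166
4 1.040 1.353 92.392
final: 92.392 3.225

Arc 1: start y=7.760, vy=17.920 → t=3.974, apex=23.816, x_land=39.069, impact vy=-21.825
  bounce: vy ← 0.62·21.825 = 13.531
Arc 2: start y=0.000, vy=13.531 → t=2.706, apex=9.155, x_land=65.672, impact vy=-13.531
  bounce: vy ← 0.62·13.531 = 8.389
Arc 3: start y=0.000, vy=8.389 → t=1.678, apex=3.519, x_land=82.166, impact vy=-8.389
  bounce: vy ← 0.62·8.389 = 5.201
Arc 4: start y=0.000, vy=5.201 → t=1.040, apex=1.353, x_land=92.392, impact vy=-5.201
  bounce: vy ← 0.62·5.201 = 3.225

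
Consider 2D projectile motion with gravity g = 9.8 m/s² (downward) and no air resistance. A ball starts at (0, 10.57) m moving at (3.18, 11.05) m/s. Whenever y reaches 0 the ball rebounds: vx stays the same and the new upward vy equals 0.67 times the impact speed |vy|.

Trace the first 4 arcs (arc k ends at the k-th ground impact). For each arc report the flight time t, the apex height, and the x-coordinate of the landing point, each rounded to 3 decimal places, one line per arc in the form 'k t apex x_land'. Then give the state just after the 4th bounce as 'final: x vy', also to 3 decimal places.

Arc 1: start y=10.570, vy=11.050 → t=2.979, apex=16.800, x_land=9.474, impact vy=-18.146
  bounce: vy ← 0.67·18.146 = 12.158
Arc 2: start y=0.000, vy=12.158 → t=2.481, apex=7.541, x_land=17.364, impact vy=-12.158
  bounce: vy ← 0.67·12.158 = 8.146
Arc 3: start y=0.000, vy=8.146 → t=1.662, apex=3.385, x_land=22.650, impact vy=-8.146
  bounce: vy ← 0.67·8.146 = 5.458
Arc 4: start y=0.000, vy=5.458 → t=1.114, apex=1.520, x_land=26.192, impact vy=-5.458
  bounce: vy ← 0.67·5.458 = 3.657

1 2.979 16.800 9.474
2 2.481 7.541 17.364
3 1.662 3.385 22.650
4 1.114 1.520 26.192
final: 26.192 3.657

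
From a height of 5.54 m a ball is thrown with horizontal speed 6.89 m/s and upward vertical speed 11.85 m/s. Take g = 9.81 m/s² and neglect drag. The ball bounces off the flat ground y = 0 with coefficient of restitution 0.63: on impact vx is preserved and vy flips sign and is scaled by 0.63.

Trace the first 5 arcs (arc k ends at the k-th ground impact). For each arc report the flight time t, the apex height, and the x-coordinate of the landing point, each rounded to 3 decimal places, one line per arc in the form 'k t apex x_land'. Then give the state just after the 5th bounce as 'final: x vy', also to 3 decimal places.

1 2.817 12.697 19.408
2 2.027 5.039 33.376
3 1.277 2.000 42.175
4 0.805 0.794 47.719
5 0.507 0.315 51.212
final: 51.212 1.566

Arc 1: start y=5.540, vy=11.850 → t=2.817, apex=12.697, x_land=19.408, impact vy=-15.783
  bounce: vy ← 0.63·15.783 = 9.944
Arc 2: start y=0.000, vy=9.944 → t=2.027, apex=5.039, x_land=33.376, impact vy=-9.944
  bounce: vy ← 0.63·9.944 = 6.264
Arc 3: start y=0.000, vy=6.264 → t=1.277, apex=2.000, x_land=42.175, impact vy=-6.264
  bounce: vy ← 0.63·6.264 = 3.947
Arc 4: start y=0.000, vy=3.947 → t=0.805, apex=0.794, x_land=47.719, impact vy=-3.947
  bounce: vy ← 0.63·3.947 = 2.486
Arc 5: start y=0.000, vy=2.486 → t=0.507, apex=0.315, x_land=51.212, impact vy=-2.486
  bounce: vy ← 0.63·2.486 = 1.566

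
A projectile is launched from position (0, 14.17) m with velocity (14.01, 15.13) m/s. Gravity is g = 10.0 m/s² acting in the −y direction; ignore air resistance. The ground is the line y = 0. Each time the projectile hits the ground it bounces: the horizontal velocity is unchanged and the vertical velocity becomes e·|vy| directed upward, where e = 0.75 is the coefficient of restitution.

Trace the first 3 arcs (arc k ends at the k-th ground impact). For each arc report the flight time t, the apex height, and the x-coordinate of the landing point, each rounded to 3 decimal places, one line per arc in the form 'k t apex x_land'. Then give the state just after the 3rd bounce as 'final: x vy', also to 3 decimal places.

1 3.776 25.616 52.908
2 3.395 14.409 100.474
3 2.546 8.105 136.149
final: 136.149 9.549

Arc 1: start y=14.170, vy=15.130 → t=3.776, apex=25.616, x_land=52.908, impact vy=-22.634
  bounce: vy ← 0.75·22.634 = 16.976
Arc 2: start y=0.000, vy=16.976 → t=3.395, apex=14.409, x_land=100.474, impact vy=-16.976
  bounce: vy ← 0.75·16.976 = 12.732
Arc 3: start y=0.000, vy=12.732 → t=2.546, apex=8.105, x_land=136.149, impact vy=-12.732
  bounce: vy ← 0.75·12.732 = 9.549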